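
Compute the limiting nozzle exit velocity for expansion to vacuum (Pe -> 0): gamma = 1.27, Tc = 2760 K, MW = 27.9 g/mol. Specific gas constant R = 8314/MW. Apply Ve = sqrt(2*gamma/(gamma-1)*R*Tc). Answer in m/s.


R = 8314 / 27.9 = 297.99 J/(kg.K)
Ve = sqrt(2 * 1.27 / (1.27 - 1) * 297.99 * 2760) = 2782 m/s

2782 m/s


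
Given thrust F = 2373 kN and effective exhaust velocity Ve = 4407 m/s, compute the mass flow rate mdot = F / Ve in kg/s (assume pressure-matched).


mdot = F / Ve = 2373000 / 4407 = 538.5 kg/s

538.5 kg/s


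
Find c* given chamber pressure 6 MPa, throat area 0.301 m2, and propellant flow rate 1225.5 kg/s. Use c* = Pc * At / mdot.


c* = 6e6 * 0.301 / 1225.5 = 1474 m/s

1474 m/s


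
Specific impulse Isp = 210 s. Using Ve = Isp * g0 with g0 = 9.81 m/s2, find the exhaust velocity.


Ve = Isp * g0 = 210 * 9.81 = 2060.1 m/s

2060.1 m/s


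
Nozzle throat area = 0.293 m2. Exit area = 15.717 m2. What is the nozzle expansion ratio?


AR = 15.717 / 0.293 = 53.6

53.6


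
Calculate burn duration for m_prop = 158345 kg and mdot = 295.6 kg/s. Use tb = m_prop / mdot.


tb = 158345 / 295.6 = 535.7 s

535.7 s


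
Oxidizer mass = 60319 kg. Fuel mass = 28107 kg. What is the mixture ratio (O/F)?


MR = 60319 / 28107 = 2.15

2.15


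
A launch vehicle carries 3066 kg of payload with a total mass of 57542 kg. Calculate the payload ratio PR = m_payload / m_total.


PR = 3066 / 57542 = 0.0533

0.0533


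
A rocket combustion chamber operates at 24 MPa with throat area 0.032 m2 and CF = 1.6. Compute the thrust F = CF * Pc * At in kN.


F = 1.6 * 24e6 * 0.032 = 1.2288e+06 N = 1228.8 kN

1228.8 kN


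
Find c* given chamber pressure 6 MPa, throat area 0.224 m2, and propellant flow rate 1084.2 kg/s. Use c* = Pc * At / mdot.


c* = 6e6 * 0.224 / 1084.2 = 1240 m/s

1240 m/s


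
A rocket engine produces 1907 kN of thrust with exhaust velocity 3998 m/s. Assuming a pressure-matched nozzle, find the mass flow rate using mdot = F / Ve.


mdot = F / Ve = 1907000 / 3998 = 477.0 kg/s

477.0 kg/s


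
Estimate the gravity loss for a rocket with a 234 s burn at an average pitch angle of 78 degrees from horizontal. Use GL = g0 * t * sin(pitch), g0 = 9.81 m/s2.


GL = 9.81 * 234 * sin(78 deg) = 2245 m/s

2245 m/s


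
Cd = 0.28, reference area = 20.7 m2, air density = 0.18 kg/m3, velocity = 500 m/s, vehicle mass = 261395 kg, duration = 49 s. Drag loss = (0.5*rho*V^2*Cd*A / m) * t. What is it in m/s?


D = 0.5 * 0.18 * 500^2 * 0.28 * 20.7 = 130410.0 N
a = 130410.0 / 261395 = 0.4989 m/s2
dV = 0.4989 * 49 = 24.4 m/s

24.4 m/s


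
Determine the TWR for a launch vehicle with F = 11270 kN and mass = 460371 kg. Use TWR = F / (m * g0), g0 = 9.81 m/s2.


TWR = 11270000 / (460371 * 9.81) = 2.5

2.5


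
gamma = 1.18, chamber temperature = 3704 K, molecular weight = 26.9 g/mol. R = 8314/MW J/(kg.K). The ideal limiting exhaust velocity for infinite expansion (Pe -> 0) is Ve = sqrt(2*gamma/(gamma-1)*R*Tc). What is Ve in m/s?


R = 8314 / 26.9 = 309.07 J/(kg.K)
Ve = sqrt(2 * 1.18 / (1.18 - 1) * 309.07 * 3704) = 3874 m/s

3874 m/s


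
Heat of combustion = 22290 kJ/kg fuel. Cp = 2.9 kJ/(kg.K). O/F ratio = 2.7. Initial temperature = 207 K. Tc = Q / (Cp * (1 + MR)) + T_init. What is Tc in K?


Tc = 22290 / (2.9 * (1 + 2.7)) + 207 = 2284 K

2284 K


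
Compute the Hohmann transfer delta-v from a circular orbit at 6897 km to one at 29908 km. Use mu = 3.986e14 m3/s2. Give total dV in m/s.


V1 = sqrt(mu/r1) = 7602.19 m/s
dV1 = V1*(sqrt(2*r2/(r1+r2)) - 1) = 2089.38 m/s
V2 = sqrt(mu/r2) = 3650.69 m/s
dV2 = V2*(1 - sqrt(2*r1/(r1+r2))) = 1415.75 m/s
Total dV = 3505 m/s

3505 m/s


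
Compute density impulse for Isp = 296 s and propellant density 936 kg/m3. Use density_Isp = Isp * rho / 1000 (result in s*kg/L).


rho*Isp = 296 * 936 / 1000 = 277 s*kg/L

277 s*kg/L


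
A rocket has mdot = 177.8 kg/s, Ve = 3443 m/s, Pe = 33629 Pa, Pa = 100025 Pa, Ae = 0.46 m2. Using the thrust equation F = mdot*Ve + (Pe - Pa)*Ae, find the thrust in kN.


F = 177.8 * 3443 + (33629 - 100025) * 0.46 = 581623.0 N = 581.6 kN

581.6 kN


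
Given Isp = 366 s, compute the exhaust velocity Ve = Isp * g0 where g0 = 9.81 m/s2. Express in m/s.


Ve = Isp * g0 = 366 * 9.81 = 3590.5 m/s

3590.5 m/s


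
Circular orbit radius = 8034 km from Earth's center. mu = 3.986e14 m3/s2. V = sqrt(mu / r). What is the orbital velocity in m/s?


V = sqrt(3.986e14 / 8034000) = 7044 m/s

7044 m/s


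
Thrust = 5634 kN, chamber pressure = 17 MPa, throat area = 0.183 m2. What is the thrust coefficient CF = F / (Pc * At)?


CF = 5634000 / (17e6 * 0.183) = 1.81

1.81


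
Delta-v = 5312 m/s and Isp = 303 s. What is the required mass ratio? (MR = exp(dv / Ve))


Ve = 303 * 9.81 = 2972.43 m/s
MR = exp(5312 / 2972.43) = 5.972

5.972


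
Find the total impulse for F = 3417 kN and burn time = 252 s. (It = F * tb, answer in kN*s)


It = 3417 * 252 = 861084 kN*s

861084 kN*s


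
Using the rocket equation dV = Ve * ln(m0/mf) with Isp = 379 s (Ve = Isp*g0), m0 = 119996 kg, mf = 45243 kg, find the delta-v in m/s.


Ve = 379 * 9.81 = 3717.99 m/s
dV = 3717.99 * ln(119996/45243) = 3627 m/s

3627 m/s


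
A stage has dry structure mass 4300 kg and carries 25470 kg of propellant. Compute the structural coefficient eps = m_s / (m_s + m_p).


eps = 4300 / (4300 + 25470) = 0.1444

0.1444


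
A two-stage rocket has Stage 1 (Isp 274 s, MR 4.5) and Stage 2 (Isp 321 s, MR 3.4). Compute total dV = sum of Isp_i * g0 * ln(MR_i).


dV1 = 274 * 9.81 * ln(4.5) = 4042.9 m/s
dV2 = 321 * 9.81 * ln(3.4) = 3853.7 m/s
Total dV = 4042.9 + 3853.7 = 7896.6 m/s ~ 7897 m/s

7897 m/s


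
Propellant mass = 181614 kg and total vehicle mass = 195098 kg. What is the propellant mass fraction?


PMF = 181614 / 195098 = 0.931

0.931


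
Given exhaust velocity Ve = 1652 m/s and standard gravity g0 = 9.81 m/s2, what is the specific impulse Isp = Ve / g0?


Isp = Ve / g0 = 1652 / 9.81 = 168.4 s

168.4 s


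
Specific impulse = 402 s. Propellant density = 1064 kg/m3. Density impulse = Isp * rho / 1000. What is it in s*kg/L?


rho*Isp = 402 * 1064 / 1000 = 428 s*kg/L

428 s*kg/L


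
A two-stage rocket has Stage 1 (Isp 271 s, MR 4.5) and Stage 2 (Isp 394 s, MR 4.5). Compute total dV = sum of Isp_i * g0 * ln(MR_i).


dV1 = 271 * 9.81 * ln(4.5) = 3998.6 m/s
dV2 = 394 * 9.81 * ln(4.5) = 5813.5 m/s
Total dV = 3998.6 + 5813.5 = 9812.1 m/s ~ 9812 m/s

9812 m/s


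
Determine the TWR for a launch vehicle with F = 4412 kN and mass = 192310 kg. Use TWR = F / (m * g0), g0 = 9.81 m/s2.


TWR = 4412000 / (192310 * 9.81) = 2.34

2.34


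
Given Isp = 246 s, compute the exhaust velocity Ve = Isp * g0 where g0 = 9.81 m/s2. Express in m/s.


Ve = Isp * g0 = 246 * 9.81 = 2413.3 m/s

2413.3 m/s


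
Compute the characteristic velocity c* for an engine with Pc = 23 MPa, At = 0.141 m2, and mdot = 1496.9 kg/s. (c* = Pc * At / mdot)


c* = 23e6 * 0.141 / 1496.9 = 2166 m/s

2166 m/s


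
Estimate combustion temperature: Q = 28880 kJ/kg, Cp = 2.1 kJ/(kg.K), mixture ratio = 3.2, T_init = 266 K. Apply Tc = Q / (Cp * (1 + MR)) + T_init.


Tc = 28880 / (2.1 * (1 + 3.2)) + 266 = 3540 K

3540 K


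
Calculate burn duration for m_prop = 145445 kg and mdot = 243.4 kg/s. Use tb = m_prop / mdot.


tb = 145445 / 243.4 = 597.6 s

597.6 s


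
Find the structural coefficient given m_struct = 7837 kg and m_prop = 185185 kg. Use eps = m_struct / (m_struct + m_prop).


eps = 7837 / (7837 + 185185) = 0.0406

0.0406


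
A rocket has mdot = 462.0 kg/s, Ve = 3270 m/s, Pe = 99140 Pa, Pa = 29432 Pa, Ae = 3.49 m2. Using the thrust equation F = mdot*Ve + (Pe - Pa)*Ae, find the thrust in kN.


F = 462.0 * 3270 + (99140 - 29432) * 3.49 = 1.7540e+06 N = 1754.0 kN

1754.0 kN


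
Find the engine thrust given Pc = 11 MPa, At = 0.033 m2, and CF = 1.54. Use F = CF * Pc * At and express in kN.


F = 1.54 * 11e6 * 0.033 = 559020.0 N = 559.0 kN

559.0 kN


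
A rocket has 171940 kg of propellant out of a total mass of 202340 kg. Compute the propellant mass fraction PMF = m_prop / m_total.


PMF = 171940 / 202340 = 0.85

0.85


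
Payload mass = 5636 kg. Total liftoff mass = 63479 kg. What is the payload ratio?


PR = 5636 / 63479 = 0.0888

0.0888


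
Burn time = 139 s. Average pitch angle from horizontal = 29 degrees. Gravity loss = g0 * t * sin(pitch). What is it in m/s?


GL = 9.81 * 139 * sin(29 deg) = 661 m/s

661 m/s


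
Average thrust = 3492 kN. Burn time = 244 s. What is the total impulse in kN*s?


It = 3492 * 244 = 852048 kN*s

852048 kN*s


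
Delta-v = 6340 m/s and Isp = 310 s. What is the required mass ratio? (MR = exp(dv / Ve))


Ve = 310 * 9.81 = 3041.1 m/s
MR = exp(6340 / 3041.1) = 8.043

8.043


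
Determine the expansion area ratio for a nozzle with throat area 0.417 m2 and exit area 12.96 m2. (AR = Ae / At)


AR = 12.96 / 0.417 = 31.1

31.1


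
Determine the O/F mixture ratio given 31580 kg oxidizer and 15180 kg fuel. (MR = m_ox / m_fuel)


MR = 31580 / 15180 = 2.08

2.08


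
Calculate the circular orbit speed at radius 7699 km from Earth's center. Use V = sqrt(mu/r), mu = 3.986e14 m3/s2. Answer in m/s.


V = sqrt(3.986e14 / 7699000) = 7195 m/s

7195 m/s


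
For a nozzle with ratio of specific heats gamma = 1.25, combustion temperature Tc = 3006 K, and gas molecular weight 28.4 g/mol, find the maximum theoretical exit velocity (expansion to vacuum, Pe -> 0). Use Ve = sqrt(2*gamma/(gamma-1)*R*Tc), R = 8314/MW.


R = 8314 / 28.4 = 292.75 J/(kg.K)
Ve = sqrt(2 * 1.25 / (1.25 - 1) * 292.75 * 3006) = 2966 m/s

2966 m/s


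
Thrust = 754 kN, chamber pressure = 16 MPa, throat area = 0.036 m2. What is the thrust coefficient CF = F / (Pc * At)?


CF = 754000 / (16e6 * 0.036) = 1.31

1.31


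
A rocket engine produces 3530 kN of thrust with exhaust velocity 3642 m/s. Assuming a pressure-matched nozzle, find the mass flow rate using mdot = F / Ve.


mdot = F / Ve = 3530000 / 3642 = 969.2 kg/s

969.2 kg/s


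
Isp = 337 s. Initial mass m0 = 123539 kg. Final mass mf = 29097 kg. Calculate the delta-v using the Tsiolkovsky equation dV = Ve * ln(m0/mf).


Ve = 337 * 9.81 = 3305.97 m/s
dV = 3305.97 * ln(123539/29097) = 4780 m/s

4780 m/s


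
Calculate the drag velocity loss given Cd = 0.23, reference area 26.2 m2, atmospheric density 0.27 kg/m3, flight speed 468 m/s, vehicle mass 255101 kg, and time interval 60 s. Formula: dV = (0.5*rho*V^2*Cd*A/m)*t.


D = 0.5 * 0.27 * 468^2 * 0.23 * 26.2 = 178178.21 N
a = 178178.21 / 255101 = 0.6985 m/s2
dV = 0.6985 * 60 = 41.9 m/s

41.9 m/s


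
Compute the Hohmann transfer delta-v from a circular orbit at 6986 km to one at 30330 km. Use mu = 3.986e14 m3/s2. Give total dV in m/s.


V1 = sqrt(mu/r1) = 7553.61 m/s
dV1 = V1*(sqrt(2*r2/(r1+r2)) - 1) = 2077.1 m/s
V2 = sqrt(mu/r2) = 3625.2 m/s
dV2 = V2*(1 - sqrt(2*r1/(r1+r2))) = 1406.94 m/s
Total dV = 3484 m/s

3484 m/s


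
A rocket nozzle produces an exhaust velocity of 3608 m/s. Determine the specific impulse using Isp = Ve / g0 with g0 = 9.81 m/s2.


Isp = Ve / g0 = 3608 / 9.81 = 367.8 s

367.8 s


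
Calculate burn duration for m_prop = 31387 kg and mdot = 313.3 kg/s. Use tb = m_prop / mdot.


tb = 31387 / 313.3 = 100.2 s

100.2 s


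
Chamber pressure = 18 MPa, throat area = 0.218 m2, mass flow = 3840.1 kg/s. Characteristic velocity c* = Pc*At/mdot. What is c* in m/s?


c* = 18e6 * 0.218 / 3840.1 = 1022 m/s

1022 m/s


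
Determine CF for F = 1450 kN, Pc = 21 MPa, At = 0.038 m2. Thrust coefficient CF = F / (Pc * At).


CF = 1450000 / (21e6 * 0.038) = 1.82

1.82


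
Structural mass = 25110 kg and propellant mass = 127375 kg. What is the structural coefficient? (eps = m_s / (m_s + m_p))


eps = 25110 / (25110 + 127375) = 0.1647

0.1647


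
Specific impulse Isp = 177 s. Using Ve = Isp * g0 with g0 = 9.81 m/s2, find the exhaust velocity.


Ve = Isp * g0 = 177 * 9.81 = 1736.4 m/s

1736.4 m/s


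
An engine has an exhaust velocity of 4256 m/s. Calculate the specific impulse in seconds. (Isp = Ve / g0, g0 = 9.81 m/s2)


Isp = Ve / g0 = 4256 / 9.81 = 433.8 s

433.8 s


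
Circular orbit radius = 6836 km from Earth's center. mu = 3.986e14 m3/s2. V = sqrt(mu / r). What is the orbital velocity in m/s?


V = sqrt(3.986e14 / 6836000) = 7636 m/s

7636 m/s


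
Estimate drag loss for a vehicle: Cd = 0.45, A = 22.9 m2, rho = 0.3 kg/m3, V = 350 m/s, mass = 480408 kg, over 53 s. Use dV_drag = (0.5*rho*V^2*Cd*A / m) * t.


D = 0.5 * 0.3 * 350^2 * 0.45 * 22.9 = 189354.38 N
a = 189354.38 / 480408 = 0.3942 m/s2
dV = 0.3942 * 53 = 20.9 m/s

20.9 m/s


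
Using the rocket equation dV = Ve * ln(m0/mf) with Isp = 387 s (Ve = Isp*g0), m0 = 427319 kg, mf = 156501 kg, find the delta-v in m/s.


Ve = 387 * 9.81 = 3796.47 m/s
dV = 3796.47 * ln(427319/156501) = 3813 m/s

3813 m/s


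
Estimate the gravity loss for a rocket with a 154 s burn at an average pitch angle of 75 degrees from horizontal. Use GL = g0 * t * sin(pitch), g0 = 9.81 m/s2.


GL = 9.81 * 154 * sin(75 deg) = 1459 m/s

1459 m/s


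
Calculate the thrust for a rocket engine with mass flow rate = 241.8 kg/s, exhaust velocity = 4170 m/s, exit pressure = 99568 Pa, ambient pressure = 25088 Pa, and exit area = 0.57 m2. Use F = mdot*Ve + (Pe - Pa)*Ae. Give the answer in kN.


F = 241.8 * 4170 + (99568 - 25088) * 0.57 = 1.0508e+06 N = 1050.8 kN

1050.8 kN


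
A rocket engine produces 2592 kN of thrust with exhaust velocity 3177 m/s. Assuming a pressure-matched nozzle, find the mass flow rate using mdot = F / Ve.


mdot = F / Ve = 2592000 / 3177 = 815.9 kg/s

815.9 kg/s


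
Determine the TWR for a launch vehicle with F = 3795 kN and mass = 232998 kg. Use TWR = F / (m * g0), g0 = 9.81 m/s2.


TWR = 3795000 / (232998 * 9.81) = 1.66

1.66


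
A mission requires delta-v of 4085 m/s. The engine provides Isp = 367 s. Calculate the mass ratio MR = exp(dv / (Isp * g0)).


Ve = 367 * 9.81 = 3600.27 m/s
MR = exp(4085 / 3600.27) = 3.11

3.11


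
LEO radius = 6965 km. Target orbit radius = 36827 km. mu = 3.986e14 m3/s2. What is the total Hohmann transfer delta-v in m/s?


V1 = sqrt(mu/r1) = 7564.99 m/s
dV1 = V1*(sqrt(2*r2/(r1+r2)) - 1) = 2245.92 m/s
V2 = sqrt(mu/r2) = 3289.92 m/s
dV2 = V2*(1 - sqrt(2*r1/(r1+r2))) = 1434.41 m/s
Total dV = 3680 m/s

3680 m/s


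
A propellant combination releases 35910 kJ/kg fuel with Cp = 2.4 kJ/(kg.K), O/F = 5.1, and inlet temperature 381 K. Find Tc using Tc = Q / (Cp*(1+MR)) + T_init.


Tc = 35910 / (2.4 * (1 + 5.1)) + 381 = 2834 K

2834 K


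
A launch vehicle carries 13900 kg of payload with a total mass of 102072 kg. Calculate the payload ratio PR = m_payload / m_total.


PR = 13900 / 102072 = 0.1362

0.1362


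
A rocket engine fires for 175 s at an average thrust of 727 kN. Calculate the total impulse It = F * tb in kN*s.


It = 727 * 175 = 127225 kN*s

127225 kN*s


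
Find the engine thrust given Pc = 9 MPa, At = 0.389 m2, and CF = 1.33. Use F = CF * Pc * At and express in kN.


F = 1.33 * 9e6 * 0.389 = 4.6563e+06 N = 4656.3 kN

4656.3 kN


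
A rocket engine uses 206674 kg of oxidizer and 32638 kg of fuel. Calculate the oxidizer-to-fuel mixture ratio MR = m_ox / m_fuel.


MR = 206674 / 32638 = 6.33

6.33


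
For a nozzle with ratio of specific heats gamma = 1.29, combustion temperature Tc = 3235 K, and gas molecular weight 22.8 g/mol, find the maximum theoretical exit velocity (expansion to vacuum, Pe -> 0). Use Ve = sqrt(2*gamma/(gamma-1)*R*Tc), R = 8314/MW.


R = 8314 / 22.8 = 364.65 J/(kg.K)
Ve = sqrt(2 * 1.29 / (1.29 - 1) * 364.65 * 3235) = 3240 m/s

3240 m/s


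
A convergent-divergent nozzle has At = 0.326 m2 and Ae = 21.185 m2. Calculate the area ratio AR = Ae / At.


AR = 21.185 / 0.326 = 65.0

65.0


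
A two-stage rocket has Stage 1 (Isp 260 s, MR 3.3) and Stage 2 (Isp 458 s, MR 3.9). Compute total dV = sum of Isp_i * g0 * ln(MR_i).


dV1 = 260 * 9.81 * ln(3.3) = 3045.2 m/s
dV2 = 458 * 9.81 * ln(3.9) = 6114.8 m/s
Total dV = 3045.2 + 6114.8 = 9160.0 m/s ~ 9160 m/s

9160 m/s


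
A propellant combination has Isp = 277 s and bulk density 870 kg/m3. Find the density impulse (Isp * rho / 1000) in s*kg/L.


rho*Isp = 277 * 870 / 1000 = 241 s*kg/L

241 s*kg/L


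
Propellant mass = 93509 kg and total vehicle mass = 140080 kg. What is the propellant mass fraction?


PMF = 93509 / 140080 = 0.668

0.668


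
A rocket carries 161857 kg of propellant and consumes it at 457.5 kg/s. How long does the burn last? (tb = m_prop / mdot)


tb = 161857 / 457.5 = 353.8 s

353.8 s


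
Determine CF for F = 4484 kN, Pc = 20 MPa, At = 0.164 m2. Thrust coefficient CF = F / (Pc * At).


CF = 4484000 / (20e6 * 0.164) = 1.37

1.37


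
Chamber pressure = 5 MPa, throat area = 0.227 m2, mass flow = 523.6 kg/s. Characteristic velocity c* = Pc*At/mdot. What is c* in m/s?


c* = 5e6 * 0.227 / 523.6 = 2168 m/s

2168 m/s


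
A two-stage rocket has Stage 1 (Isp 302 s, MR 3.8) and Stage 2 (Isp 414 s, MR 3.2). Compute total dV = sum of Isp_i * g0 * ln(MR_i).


dV1 = 302 * 9.81 * ln(3.8) = 3955.1 m/s
dV2 = 414 * 9.81 * ln(3.2) = 4724.0 m/s
Total dV = 3955.1 + 4724.0 = 8679.1 m/s ~ 8679 m/s

8679 m/s


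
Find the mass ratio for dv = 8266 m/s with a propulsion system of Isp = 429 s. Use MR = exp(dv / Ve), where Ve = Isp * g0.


Ve = 429 * 9.81 = 4208.49 m/s
MR = exp(8266 / 4208.49) = 7.129

7.129


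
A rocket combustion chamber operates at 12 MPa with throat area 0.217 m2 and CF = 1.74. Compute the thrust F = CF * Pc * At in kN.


F = 1.74 * 12e6 * 0.217 = 4.5310e+06 N = 4531.0 kN

4531.0 kN


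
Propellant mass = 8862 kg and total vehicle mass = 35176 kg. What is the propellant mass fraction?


PMF = 8862 / 35176 = 0.252

0.252


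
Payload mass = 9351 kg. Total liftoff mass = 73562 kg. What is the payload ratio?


PR = 9351 / 73562 = 0.1271

0.1271


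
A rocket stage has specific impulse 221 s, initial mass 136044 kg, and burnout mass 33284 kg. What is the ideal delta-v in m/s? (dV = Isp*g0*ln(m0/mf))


Ve = 221 * 9.81 = 2168.01 m/s
dV = 2168.01 * ln(136044/33284) = 3052 m/s

3052 m/s


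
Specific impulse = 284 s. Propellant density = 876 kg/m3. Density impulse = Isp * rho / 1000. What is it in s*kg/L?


rho*Isp = 284 * 876 / 1000 = 249 s*kg/L

249 s*kg/L


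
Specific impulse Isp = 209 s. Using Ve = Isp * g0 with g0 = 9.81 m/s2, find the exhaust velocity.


Ve = Isp * g0 = 209 * 9.81 = 2050.3 m/s

2050.3 m/s


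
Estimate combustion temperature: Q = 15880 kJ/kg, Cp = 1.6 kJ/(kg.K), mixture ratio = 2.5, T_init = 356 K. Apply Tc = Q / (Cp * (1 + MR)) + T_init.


Tc = 15880 / (1.6 * (1 + 2.5)) + 356 = 3192 K

3192 K


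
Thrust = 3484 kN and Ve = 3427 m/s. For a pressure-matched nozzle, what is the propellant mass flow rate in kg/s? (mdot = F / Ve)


mdot = F / Ve = 3484000 / 3427 = 1016.6 kg/s

1016.6 kg/s


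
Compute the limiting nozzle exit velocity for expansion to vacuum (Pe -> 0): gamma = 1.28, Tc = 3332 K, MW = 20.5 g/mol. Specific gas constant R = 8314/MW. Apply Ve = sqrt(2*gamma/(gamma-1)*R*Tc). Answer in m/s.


R = 8314 / 20.5 = 405.56 J/(kg.K)
Ve = sqrt(2 * 1.28 / (1.28 - 1) * 405.56 * 3332) = 3515 m/s

3515 m/s


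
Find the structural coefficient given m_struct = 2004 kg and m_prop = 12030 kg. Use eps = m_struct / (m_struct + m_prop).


eps = 2004 / (2004 + 12030) = 0.1428

0.1428


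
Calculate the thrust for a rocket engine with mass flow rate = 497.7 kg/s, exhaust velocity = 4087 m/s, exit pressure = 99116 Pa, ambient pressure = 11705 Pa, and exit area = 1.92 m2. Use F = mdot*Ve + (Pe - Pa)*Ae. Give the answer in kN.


F = 497.7 * 4087 + (99116 - 11705) * 1.92 = 2.2019e+06 N = 2201.9 kN

2201.9 kN


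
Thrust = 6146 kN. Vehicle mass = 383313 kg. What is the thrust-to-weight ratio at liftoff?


TWR = 6146000 / (383313 * 9.81) = 1.63

1.63


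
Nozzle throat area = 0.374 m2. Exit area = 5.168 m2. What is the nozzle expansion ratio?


AR = 5.168 / 0.374 = 13.8

13.8


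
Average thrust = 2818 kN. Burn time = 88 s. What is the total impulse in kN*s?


It = 2818 * 88 = 247984 kN*s

247984 kN*s


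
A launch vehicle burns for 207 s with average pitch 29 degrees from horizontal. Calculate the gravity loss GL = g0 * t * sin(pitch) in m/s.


GL = 9.81 * 207 * sin(29 deg) = 984 m/s

984 m/s


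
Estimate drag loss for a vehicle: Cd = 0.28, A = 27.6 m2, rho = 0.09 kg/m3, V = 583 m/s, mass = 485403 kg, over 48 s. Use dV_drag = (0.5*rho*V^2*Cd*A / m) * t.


D = 0.5 * 0.09 * 583^2 * 0.28 * 27.6 = 118199.8 N
a = 118199.8 / 485403 = 0.2435 m/s2
dV = 0.2435 * 48 = 11.7 m/s

11.7 m/s


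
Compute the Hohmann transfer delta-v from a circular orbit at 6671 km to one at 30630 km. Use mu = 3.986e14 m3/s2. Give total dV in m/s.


V1 = sqrt(mu/r1) = 7729.89 m/s
dV1 = V1*(sqrt(2*r2/(r1+r2)) - 1) = 2176.18 m/s
V2 = sqrt(mu/r2) = 3607.41 m/s
dV2 = V2*(1 - sqrt(2*r1/(r1+r2))) = 1449.93 m/s
Total dV = 3626 m/s

3626 m/s


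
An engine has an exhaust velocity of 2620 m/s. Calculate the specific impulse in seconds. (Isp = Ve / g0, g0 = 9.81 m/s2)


Isp = Ve / g0 = 2620 / 9.81 = 267.1 s

267.1 s


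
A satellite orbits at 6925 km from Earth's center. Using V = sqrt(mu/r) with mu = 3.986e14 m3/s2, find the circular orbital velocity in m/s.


V = sqrt(3.986e14 / 6925000) = 7587 m/s

7587 m/s


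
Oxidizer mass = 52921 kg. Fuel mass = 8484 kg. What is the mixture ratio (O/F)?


MR = 52921 / 8484 = 6.24

6.24


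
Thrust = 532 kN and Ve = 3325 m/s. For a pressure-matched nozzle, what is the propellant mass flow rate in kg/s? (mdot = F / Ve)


mdot = F / Ve = 532000 / 3325 = 160.0 kg/s

160.0 kg/s


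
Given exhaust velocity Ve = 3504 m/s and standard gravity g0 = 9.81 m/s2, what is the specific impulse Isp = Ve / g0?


Isp = Ve / g0 = 3504 / 9.81 = 357.2 s

357.2 s


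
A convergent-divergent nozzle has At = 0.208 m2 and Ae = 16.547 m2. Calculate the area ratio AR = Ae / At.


AR = 16.547 / 0.208 = 79.6

79.6


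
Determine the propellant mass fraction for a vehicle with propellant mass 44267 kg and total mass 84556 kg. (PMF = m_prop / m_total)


PMF = 44267 / 84556 = 0.524

0.524


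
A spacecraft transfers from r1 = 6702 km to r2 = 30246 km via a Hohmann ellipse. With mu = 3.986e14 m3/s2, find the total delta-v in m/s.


V1 = sqrt(mu/r1) = 7711.99 m/s
dV1 = V1*(sqrt(2*r2/(r1+r2)) - 1) = 2155.8 m/s
V2 = sqrt(mu/r2) = 3630.23 m/s
dV2 = V2*(1 - sqrt(2*r1/(r1+r2))) = 1443.7 m/s
Total dV = 3600 m/s

3600 m/s


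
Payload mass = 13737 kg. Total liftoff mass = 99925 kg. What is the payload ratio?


PR = 13737 / 99925 = 0.1375

0.1375


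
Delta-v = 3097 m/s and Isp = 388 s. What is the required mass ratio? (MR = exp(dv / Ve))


Ve = 388 * 9.81 = 3806.28 m/s
MR = exp(3097 / 3806.28) = 2.256

2.256


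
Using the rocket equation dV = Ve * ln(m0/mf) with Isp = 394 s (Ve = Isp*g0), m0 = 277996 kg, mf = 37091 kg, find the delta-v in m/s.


Ve = 394 * 9.81 = 3865.14 m/s
dV = 3865.14 * ln(277996/37091) = 7785 m/s

7785 m/s


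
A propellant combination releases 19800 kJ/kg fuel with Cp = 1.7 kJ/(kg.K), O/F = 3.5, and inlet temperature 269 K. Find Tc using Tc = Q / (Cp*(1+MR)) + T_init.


Tc = 19800 / (1.7 * (1 + 3.5)) + 269 = 2857 K

2857 K


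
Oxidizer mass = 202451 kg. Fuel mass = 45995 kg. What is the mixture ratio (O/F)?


MR = 202451 / 45995 = 4.4

4.4


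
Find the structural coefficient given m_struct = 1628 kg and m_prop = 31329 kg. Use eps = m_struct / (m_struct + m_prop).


eps = 1628 / (1628 + 31329) = 0.0494

0.0494


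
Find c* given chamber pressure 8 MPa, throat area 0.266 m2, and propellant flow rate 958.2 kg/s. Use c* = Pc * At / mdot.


c* = 8e6 * 0.266 / 958.2 = 2221 m/s

2221 m/s


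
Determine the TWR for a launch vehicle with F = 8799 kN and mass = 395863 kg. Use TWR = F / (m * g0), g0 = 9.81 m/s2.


TWR = 8799000 / (395863 * 9.81) = 2.27

2.27


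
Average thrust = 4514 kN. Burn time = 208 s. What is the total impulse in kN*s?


It = 4514 * 208 = 938912 kN*s

938912 kN*s


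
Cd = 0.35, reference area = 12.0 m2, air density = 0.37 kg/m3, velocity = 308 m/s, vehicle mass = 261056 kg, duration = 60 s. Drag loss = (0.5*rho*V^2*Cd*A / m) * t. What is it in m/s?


D = 0.5 * 0.37 * 308^2 * 0.35 * 12.0 = 73709.33 N
a = 73709.33 / 261056 = 0.2824 m/s2
dV = 0.2824 * 60 = 16.9 m/s

16.9 m/s


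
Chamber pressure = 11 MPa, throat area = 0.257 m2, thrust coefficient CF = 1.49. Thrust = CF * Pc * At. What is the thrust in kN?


F = 1.49 * 11e6 * 0.257 = 4.2122e+06 N = 4212.2 kN

4212.2 kN


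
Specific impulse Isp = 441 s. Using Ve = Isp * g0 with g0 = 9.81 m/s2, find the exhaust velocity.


Ve = Isp * g0 = 441 * 9.81 = 4326.2 m/s

4326.2 m/s


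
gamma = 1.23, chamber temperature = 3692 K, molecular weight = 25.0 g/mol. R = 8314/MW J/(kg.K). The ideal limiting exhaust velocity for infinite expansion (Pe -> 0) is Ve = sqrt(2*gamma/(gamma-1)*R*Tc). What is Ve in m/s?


R = 8314 / 25.0 = 332.56 J/(kg.K)
Ve = sqrt(2 * 1.23 / (1.23 - 1) * 332.56 * 3692) = 3624 m/s

3624 m/s


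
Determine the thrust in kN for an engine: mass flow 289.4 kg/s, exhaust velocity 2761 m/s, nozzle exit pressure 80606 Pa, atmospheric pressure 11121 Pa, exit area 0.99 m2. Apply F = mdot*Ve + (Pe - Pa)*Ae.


F = 289.4 * 2761 + (80606 - 11121) * 0.99 = 867824.0 N = 867.8 kN

867.8 kN


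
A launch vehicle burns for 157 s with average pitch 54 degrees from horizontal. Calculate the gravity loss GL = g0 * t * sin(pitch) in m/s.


GL = 9.81 * 157 * sin(54 deg) = 1246 m/s

1246 m/s


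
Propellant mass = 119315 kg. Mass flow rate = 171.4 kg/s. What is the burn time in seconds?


tb = 119315 / 171.4 = 696.1 s

696.1 s


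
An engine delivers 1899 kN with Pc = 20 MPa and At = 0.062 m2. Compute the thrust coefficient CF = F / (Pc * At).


CF = 1899000 / (20e6 * 0.062) = 1.53

1.53


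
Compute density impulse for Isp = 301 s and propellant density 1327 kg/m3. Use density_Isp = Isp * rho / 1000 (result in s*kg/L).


rho*Isp = 301 * 1327 / 1000 = 399 s*kg/L

399 s*kg/L


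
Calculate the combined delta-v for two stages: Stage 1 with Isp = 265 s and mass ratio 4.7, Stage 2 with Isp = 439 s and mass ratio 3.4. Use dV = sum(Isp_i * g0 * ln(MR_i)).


dV1 = 265 * 9.81 * ln(4.7) = 4023.1 m/s
dV2 = 439 * 9.81 * ln(3.4) = 5270.3 m/s
Total dV = 4023.1 + 5270.3 = 9293.4 m/s ~ 9293 m/s

9293 m/s


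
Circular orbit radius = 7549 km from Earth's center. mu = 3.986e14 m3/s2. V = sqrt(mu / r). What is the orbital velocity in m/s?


V = sqrt(3.986e14 / 7549000) = 7266 m/s

7266 m/s


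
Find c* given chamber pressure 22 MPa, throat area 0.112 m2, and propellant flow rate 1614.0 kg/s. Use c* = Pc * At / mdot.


c* = 22e6 * 0.112 / 1614.0 = 1527 m/s

1527 m/s


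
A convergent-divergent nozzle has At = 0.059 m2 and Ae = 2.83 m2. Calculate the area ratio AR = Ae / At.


AR = 2.83 / 0.059 = 48.0

48.0


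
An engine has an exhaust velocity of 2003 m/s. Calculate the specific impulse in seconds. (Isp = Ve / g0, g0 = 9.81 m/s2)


Isp = Ve / g0 = 2003 / 9.81 = 204.2 s

204.2 s


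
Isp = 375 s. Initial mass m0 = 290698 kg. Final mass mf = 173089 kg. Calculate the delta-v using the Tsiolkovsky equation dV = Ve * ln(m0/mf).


Ve = 375 * 9.81 = 3678.75 m/s
dV = 3678.75 * ln(290698/173089) = 1907 m/s

1907 m/s


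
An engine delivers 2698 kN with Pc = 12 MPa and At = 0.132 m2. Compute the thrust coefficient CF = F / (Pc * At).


CF = 2698000 / (12e6 * 0.132) = 1.7

1.7


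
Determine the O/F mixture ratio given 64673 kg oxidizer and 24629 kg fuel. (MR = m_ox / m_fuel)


MR = 64673 / 24629 = 2.63

2.63


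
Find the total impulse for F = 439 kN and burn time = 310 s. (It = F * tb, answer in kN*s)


It = 439 * 310 = 136090 kN*s

136090 kN*s


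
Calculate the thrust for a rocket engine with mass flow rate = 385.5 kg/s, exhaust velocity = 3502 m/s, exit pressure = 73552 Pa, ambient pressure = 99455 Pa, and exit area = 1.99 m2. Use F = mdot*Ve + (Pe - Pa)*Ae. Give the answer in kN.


F = 385.5 * 3502 + (73552 - 99455) * 1.99 = 1.2985e+06 N = 1298.5 kN

1298.5 kN


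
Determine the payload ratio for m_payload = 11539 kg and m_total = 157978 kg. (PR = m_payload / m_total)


PR = 11539 / 157978 = 0.073

0.073


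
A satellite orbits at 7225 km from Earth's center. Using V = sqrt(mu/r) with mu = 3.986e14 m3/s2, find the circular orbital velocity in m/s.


V = sqrt(3.986e14 / 7225000) = 7428 m/s

7428 m/s


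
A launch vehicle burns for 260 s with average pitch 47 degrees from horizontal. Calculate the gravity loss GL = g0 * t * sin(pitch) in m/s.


GL = 9.81 * 260 * sin(47 deg) = 1865 m/s

1865 m/s


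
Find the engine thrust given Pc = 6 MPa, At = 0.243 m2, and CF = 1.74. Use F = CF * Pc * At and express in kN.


F = 1.74 * 6e6 * 0.243 = 2.5369e+06 N = 2536.9 kN

2536.9 kN


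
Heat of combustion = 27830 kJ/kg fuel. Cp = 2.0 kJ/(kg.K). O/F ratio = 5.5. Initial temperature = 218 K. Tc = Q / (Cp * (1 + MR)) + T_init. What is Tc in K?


Tc = 27830 / (2.0 * (1 + 5.5)) + 218 = 2359 K

2359 K


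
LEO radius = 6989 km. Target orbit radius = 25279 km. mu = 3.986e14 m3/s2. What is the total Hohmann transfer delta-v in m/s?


V1 = sqrt(mu/r1) = 7551.99 m/s
dV1 = V1*(sqrt(2*r2/(r1+r2)) - 1) = 1901.02 m/s
V2 = sqrt(mu/r2) = 3970.9 m/s
dV2 = V2*(1 - sqrt(2*r1/(r1+r2))) = 1357.38 m/s
Total dV = 3258 m/s

3258 m/s


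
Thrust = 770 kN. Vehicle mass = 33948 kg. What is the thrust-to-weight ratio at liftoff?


TWR = 770000 / (33948 * 9.81) = 2.31

2.31


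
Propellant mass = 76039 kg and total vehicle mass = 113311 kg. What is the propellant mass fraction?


PMF = 76039 / 113311 = 0.671

0.671


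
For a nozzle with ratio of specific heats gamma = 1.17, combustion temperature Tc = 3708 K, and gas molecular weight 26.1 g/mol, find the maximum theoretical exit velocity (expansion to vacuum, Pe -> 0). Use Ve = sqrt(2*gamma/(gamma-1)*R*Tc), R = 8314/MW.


R = 8314 / 26.1 = 318.54 J/(kg.K)
Ve = sqrt(2 * 1.17 / (1.17 - 1) * 318.54 * 3708) = 4032 m/s

4032 m/s


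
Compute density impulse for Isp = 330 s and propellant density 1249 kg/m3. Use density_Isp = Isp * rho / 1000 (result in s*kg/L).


rho*Isp = 330 * 1249 / 1000 = 412 s*kg/L

412 s*kg/L


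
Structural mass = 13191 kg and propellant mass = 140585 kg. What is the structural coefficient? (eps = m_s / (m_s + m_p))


eps = 13191 / (13191 + 140585) = 0.0858

0.0858


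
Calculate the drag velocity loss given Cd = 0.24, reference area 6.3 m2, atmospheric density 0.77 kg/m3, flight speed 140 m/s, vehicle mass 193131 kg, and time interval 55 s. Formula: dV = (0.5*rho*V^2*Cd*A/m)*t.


D = 0.5 * 0.77 * 140^2 * 0.24 * 6.3 = 11409.55 N
a = 11409.55 / 193131 = 0.0591 m/s2
dV = 0.0591 * 55 = 3.2 m/s

3.2 m/s


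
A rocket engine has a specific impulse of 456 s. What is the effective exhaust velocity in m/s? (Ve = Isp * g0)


Ve = Isp * g0 = 456 * 9.81 = 4473.4 m/s

4473.4 m/s


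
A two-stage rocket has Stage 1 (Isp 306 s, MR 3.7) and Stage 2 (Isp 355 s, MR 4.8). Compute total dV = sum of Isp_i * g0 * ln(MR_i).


dV1 = 306 * 9.81 * ln(3.7) = 3927.4 m/s
dV2 = 355 * 9.81 * ln(4.8) = 5462.8 m/s
Total dV = 3927.4 + 5462.8 = 9390.2 m/s ~ 9390 m/s

9390 m/s


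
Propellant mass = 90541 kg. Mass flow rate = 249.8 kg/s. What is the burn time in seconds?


tb = 90541 / 249.8 = 362.5 s

362.5 s


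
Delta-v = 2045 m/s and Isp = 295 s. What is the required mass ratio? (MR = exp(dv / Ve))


Ve = 295 * 9.81 = 2893.95 m/s
MR = exp(2045 / 2893.95) = 2.027

2.027


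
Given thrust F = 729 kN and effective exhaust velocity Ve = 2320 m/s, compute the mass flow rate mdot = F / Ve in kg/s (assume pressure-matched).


mdot = F / Ve = 729000 / 2320 = 314.2 kg/s

314.2 kg/s


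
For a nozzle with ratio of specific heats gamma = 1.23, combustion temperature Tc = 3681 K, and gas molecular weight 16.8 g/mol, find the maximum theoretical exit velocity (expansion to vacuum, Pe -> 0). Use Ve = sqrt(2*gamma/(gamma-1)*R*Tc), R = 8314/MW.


R = 8314 / 16.8 = 494.88 J/(kg.K)
Ve = sqrt(2 * 1.23 / (1.23 - 1) * 494.88 * 3681) = 4414 m/s

4414 m/s


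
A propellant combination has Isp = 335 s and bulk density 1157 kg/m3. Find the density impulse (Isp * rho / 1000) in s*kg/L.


rho*Isp = 335 * 1157 / 1000 = 388 s*kg/L

388 s*kg/L


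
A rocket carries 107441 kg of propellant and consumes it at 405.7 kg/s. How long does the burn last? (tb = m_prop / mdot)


tb = 107441 / 405.7 = 264.8 s

264.8 s


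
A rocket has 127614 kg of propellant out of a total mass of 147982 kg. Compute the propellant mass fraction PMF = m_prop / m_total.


PMF = 127614 / 147982 = 0.862

0.862


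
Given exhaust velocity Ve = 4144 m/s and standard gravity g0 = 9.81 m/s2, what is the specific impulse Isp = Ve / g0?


Isp = Ve / g0 = 4144 / 9.81 = 422.4 s

422.4 s


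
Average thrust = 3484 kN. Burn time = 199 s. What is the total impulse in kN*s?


It = 3484 * 199 = 693316 kN*s

693316 kN*s


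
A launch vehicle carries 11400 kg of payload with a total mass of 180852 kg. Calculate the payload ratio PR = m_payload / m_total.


PR = 11400 / 180852 = 0.063

0.063


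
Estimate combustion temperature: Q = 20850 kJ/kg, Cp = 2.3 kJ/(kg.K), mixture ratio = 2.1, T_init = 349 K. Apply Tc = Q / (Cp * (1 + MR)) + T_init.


Tc = 20850 / (2.3 * (1 + 2.1)) + 349 = 3273 K

3273 K


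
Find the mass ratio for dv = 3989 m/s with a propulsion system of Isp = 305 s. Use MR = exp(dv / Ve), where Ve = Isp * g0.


Ve = 305 * 9.81 = 2992.05 m/s
MR = exp(3989 / 2992.05) = 3.793

3.793


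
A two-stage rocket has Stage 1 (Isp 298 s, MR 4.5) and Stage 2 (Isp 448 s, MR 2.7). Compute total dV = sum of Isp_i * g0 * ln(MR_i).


dV1 = 298 * 9.81 * ln(4.5) = 4397.0 m/s
dV2 = 448 * 9.81 * ln(2.7) = 4365.2 m/s
Total dV = 4397.0 + 4365.2 = 8762.2 m/s ~ 8762 m/s

8762 m/s


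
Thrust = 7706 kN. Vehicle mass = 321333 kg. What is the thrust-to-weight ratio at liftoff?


TWR = 7706000 / (321333 * 9.81) = 2.44

2.44


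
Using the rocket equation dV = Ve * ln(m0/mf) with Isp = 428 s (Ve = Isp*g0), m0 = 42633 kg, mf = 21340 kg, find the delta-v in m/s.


Ve = 428 * 9.81 = 4198.68 m/s
dV = 4198.68 * ln(42633/21340) = 2906 m/s

2906 m/s


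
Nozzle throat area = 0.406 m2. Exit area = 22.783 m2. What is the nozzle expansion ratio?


AR = 22.783 / 0.406 = 56.1

56.1


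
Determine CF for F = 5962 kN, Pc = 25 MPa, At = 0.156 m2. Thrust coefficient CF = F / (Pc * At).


CF = 5962000 / (25e6 * 0.156) = 1.53

1.53


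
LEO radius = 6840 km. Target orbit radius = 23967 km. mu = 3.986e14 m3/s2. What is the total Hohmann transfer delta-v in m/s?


V1 = sqrt(mu/r1) = 7633.8 m/s
dV1 = V1*(sqrt(2*r2/(r1+r2)) - 1) = 1888.41 m/s
V2 = sqrt(mu/r2) = 4078.14 m/s
dV2 = V2*(1 - sqrt(2*r1/(r1+r2))) = 1360.57 m/s
Total dV = 3249 m/s

3249 m/s


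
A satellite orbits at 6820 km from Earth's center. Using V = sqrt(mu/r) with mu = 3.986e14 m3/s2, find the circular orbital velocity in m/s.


V = sqrt(3.986e14 / 6820000) = 7645 m/s

7645 m/s


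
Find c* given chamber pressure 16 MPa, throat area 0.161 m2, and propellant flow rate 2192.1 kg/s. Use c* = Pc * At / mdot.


c* = 16e6 * 0.161 / 2192.1 = 1175 m/s

1175 m/s


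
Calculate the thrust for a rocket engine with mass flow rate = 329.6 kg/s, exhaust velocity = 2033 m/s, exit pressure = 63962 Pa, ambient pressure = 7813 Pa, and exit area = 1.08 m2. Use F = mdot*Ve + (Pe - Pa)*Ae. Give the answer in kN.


F = 329.6 * 2033 + (63962 - 7813) * 1.08 = 730718.0 N = 730.7 kN

730.7 kN


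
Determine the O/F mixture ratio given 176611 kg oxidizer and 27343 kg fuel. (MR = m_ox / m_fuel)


MR = 176611 / 27343 = 6.46

6.46


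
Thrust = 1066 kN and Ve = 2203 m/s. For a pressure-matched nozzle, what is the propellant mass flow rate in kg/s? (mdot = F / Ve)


mdot = F / Ve = 1066000 / 2203 = 483.9 kg/s

483.9 kg/s


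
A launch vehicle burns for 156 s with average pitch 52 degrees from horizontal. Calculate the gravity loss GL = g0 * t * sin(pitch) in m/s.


GL = 9.81 * 156 * sin(52 deg) = 1206 m/s

1206 m/s


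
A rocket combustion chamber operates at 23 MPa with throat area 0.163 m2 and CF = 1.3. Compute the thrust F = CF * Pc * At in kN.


F = 1.3 * 23e6 * 0.163 = 4.8737e+06 N = 4873.7 kN

4873.7 kN


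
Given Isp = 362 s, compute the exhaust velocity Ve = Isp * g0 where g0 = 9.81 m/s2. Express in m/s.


Ve = Isp * g0 = 362 * 9.81 = 3551.2 m/s

3551.2 m/s


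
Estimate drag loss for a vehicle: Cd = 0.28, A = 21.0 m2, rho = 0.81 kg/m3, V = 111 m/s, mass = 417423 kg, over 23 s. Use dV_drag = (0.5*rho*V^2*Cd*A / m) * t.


D = 0.5 * 0.81 * 111^2 * 0.28 * 21.0 = 29341.23 N
a = 29341.23 / 417423 = 0.0703 m/s2
dV = 0.0703 * 23 = 1.6 m/s

1.6 m/s


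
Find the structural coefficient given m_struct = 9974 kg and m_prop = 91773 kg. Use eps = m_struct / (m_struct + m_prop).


eps = 9974 / (9974 + 91773) = 0.098

0.098


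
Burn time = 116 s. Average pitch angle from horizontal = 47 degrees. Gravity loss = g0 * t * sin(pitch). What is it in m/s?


GL = 9.81 * 116 * sin(47 deg) = 832 m/s

832 m/s


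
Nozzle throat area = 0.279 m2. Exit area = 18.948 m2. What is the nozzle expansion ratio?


AR = 18.948 / 0.279 = 67.9

67.9


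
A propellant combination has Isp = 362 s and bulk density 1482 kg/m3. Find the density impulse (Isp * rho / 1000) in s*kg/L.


rho*Isp = 362 * 1482 / 1000 = 536 s*kg/L

536 s*kg/L


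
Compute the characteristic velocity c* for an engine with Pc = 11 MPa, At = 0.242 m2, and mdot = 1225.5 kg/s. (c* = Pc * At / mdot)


c* = 11e6 * 0.242 / 1225.5 = 2172 m/s

2172 m/s


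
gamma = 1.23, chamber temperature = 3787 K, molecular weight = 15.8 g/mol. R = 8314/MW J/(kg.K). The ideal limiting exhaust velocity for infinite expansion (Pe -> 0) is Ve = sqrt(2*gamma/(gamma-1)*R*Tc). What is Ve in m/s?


R = 8314 / 15.8 = 526.2 J/(kg.K)
Ve = sqrt(2 * 1.23 / (1.23 - 1) * 526.2 * 3787) = 4617 m/s

4617 m/s


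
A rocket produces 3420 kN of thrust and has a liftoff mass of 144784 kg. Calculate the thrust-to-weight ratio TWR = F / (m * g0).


TWR = 3420000 / (144784 * 9.81) = 2.41

2.41


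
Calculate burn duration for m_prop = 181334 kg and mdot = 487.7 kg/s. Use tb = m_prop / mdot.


tb = 181334 / 487.7 = 371.8 s

371.8 s


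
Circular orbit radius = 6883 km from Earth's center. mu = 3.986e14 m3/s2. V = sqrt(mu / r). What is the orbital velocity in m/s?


V = sqrt(3.986e14 / 6883000) = 7610 m/s

7610 m/s


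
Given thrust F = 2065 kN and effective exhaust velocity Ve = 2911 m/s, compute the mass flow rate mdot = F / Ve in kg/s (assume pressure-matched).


mdot = F / Ve = 2065000 / 2911 = 709.4 kg/s

709.4 kg/s


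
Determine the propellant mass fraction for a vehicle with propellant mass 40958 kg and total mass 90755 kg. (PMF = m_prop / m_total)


PMF = 40958 / 90755 = 0.451

0.451


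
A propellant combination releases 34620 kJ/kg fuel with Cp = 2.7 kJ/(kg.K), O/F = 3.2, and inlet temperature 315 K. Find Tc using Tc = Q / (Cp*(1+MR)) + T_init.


Tc = 34620 / (2.7 * (1 + 3.2)) + 315 = 3368 K

3368 K


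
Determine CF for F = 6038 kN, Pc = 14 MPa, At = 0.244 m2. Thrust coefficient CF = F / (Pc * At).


CF = 6038000 / (14e6 * 0.244) = 1.77

1.77


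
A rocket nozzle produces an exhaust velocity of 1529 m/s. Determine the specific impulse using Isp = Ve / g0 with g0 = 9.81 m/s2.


Isp = Ve / g0 = 1529 / 9.81 = 155.9 s

155.9 s
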